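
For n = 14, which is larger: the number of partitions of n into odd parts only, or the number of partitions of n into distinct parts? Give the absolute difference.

0

Partitions of 14 into odd parts only: 22.
Partitions of 14 into distinct parts: 22.
|22 − 22| = 0.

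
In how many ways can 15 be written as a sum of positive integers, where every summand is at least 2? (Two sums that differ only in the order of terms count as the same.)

41

A partial list (first 12 by largest part):
15
13, 2
12, 3
11, 4
11, 2, 2
10, 5
10, 3, 2
9, 6
9, 4, 2
9, 3, 3
9, 2, 2, 2
8, 7
…and 29 more, for 41 total.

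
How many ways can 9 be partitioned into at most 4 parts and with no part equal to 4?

13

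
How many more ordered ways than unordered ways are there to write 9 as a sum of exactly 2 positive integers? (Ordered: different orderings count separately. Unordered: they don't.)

4

Ordered (compositions into 2 parts): C(8,1) = 8.
Partitions of 9 into exactly 2 parts: 4.
Difference: 8 − 4 = 4.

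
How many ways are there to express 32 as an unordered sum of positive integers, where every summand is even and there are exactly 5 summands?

37

There are too many to list fully; the first 12 (by largest part) are:
2, 2, 2, 2, 24
2, 2, 2, 4, 22
2, 2, 2, 6, 20
2, 2, 4, 4, 20
2, 2, 2, 8, 18
2, 2, 4, 6, 18
2, 4, 4, 4, 18
2, 2, 2, 10, 16
2, 2, 4, 8, 16
2, 2, 6, 6, 16
2, 4, 4, 6, 16
4, 4, 4, 4, 16
…and 25 more, for 37 total.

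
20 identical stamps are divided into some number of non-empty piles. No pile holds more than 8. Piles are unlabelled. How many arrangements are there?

Enumerating by decreasing first part gives 434 partitions in all.

434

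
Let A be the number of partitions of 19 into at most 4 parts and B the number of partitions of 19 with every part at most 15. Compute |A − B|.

389

Partitions of 19 into at most 4 parts: 94.
Partitions of 19 with every part at most 15: 483.
|94 − 483| = 389.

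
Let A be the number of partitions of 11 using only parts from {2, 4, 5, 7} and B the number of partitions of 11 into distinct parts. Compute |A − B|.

Partitions of 11 using only parts from {2, 4, 5, 7}: 4.
Partitions of 11 into distinct parts: 12.
|4 − 12| = 8.

8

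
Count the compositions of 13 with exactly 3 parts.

66

By stars and bars with positive parts, the count is C(12,2) = 66.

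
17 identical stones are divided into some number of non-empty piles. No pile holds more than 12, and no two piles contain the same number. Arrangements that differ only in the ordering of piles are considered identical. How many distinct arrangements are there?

31

A partial list (first 12 by largest part):
5, 12
1, 4, 12
2, 3, 12
6, 11
1, 5, 11
2, 4, 11
1, 2, 3, 11
7, 10
1, 6, 10
2, 5, 10
3, 4, 10
1, 2, 4, 10
…and 19 more, for 31 total.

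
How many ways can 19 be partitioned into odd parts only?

A partial list (first 12 by largest part):
19
17,1,1
15,3,1
15,1,1,1,1
13,5,1
13,3,3
13,3,1,1,1
13,1,1,1,1,1,1
11,7,1
11,5,3
11,5,1,1,1
11,3,3,1,1
…and 42 more, for 54 total.

54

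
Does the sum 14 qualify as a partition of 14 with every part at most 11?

The parts sum to 14, and the condition 'no summand exceeds 11' is violated.

No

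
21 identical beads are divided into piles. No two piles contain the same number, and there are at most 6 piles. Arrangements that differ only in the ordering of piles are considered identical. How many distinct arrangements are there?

76

A full systematic count gives 76.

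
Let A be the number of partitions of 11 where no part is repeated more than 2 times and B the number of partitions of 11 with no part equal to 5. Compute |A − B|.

18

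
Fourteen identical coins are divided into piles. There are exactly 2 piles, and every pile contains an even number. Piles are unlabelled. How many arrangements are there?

The partitions of 14 that satisfy the conditions:
12,2
10,4
8,6
Counting gives 3.

3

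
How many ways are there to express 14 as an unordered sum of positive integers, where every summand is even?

15

The partitions of 14 that satisfy the conditions:
14
12+2
10+4
10+2+2
8+6
8+4+2
8+2+2+2
6+6+2
6+4+4
6+4+2+2
6+2+2+2+2
4+4+4+2
4+4+2+2+2
4+2+2+2+2+2
2+2+2+2+2+2+2
Counting gives 15.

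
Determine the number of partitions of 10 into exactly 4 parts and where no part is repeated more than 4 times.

9

Listing the qualifying partitions of 10:
7 + 1 + 1 + 1
6 + 2 + 1 + 1
5 + 3 + 1 + 1
5 + 2 + 2 + 1
4 + 4 + 1 + 1
4 + 3 + 2 + 1
4 + 2 + 2 + 2
3 + 3 + 3 + 1
3 + 3 + 2 + 2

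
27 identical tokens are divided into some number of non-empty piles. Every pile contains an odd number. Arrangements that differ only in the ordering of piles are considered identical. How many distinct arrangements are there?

192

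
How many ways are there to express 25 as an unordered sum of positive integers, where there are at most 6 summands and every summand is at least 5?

There are too many to list fully; the first 12 (by largest part) are:
25
5+20
6+19
7+18
8+17
9+16
10+15
5+5+15
11+14
5+6+14
12+13
5+7+13
…and 18 more, for 30 total.

30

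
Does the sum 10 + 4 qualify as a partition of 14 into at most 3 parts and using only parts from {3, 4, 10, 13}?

The parts sum to 14, and the condition 'there are at most 3 summands' holds; the condition 'each summand belongs to {3, 4, 10, 13}' holds.

Yes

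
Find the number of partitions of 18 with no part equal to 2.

154

Systematic enumeration (by largest part, then next-largest, …) yields 154.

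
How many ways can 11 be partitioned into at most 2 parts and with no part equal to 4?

The partitions of 11 that satisfy the conditions:
11
1+10
2+9
3+8
5+6

5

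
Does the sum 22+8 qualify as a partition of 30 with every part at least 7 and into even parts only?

The parts sum to 30, and the condition 'every summand is at least 7' holds; the condition 'every summand is even' holds.

Yes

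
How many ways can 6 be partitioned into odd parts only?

They are:
1 + 5
3 + 3
1 + 1 + 1 + 3
1 + 1 + 1 + 1 + 1 + 1

4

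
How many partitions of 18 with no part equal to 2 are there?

154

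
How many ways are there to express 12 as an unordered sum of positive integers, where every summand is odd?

15

The partitions of 12 that satisfy the conditions:
11, 1
9, 3
9, 1, 1, 1
7, 5
7, 3, 1, 1
7, 1, 1, 1, 1, 1
5, 5, 1, 1
5, 3, 3, 1
5, 3, 1, 1, 1, 1
5, 1, 1, 1, 1, 1, 1, 1
3, 3, 3, 3
3, 3, 3, 1, 1, 1
3, 3, 1, 1, 1, 1, 1, 1
3, 1, 1, 1, 1, 1, 1, 1, 1, 1
1, 1, 1, 1, 1, 1, 1, 1, 1, 1, 1, 1
That's 15 in total.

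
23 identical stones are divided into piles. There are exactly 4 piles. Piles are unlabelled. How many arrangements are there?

There are 94 such partitions.

94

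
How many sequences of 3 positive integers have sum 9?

A composition of 9 into 3 positive parts is chosen by placing 2 dividers among the 8 gaps between 9 units: C(8,2) = 28.

28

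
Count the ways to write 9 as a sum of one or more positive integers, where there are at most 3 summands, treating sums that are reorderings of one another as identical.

Enumerating:
9
8,1
7,2
7,1,1
6,3
6,2,1
5,4
5,3,1
5,2,2
4,4,1
4,3,2
3,3,3

12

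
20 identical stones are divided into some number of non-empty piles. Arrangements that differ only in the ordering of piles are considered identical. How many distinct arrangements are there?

627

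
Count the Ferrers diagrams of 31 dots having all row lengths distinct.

Enumerating by decreasing first part gives 340 partitions in all.

340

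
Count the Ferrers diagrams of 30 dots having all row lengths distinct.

296

Counting exhaustively, 296 partitions satisfy the conditions.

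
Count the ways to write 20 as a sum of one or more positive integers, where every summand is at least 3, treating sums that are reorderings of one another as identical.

49

There are too many to list fully; the first 12 (by largest part) are:
20
17+3
16+4
15+5
14+6
14+3+3
13+7
13+4+3
12+8
12+5+3
12+4+4
11+9
…and 37 more, for 49 total.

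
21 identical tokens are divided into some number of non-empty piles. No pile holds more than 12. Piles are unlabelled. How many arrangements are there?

725

Enumerating by decreasing first part gives 725 partitions in all.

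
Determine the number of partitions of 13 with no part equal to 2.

There are too many to list fully; the first 12 (by largest part) are:
13
12,1
11,1,1
10,3
10,1,1,1
9,4
9,3,1
9,1,1,1,1
8,5
8,4,1
8,3,1,1
8,1,1,1,1,1
…and 33 more, for 45 total.

45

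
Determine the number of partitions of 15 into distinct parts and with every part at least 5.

Enumerating:
15
10,5
9,6
8,7
Counting gives 4.

4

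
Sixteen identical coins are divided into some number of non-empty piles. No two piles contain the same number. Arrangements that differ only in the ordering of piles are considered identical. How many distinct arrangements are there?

32

A partial list (first 12 by largest part):
16
15, 1
14, 2
13, 3
13, 2, 1
12, 4
12, 3, 1
11, 5
11, 4, 1
11, 3, 2
10, 6
10, 5, 1
…and 20 more, for 32 total.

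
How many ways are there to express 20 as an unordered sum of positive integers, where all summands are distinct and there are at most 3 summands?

34

There are too many to list fully; the first 12 (by largest part) are:
20
19,1
18,2
17,3
17,2,1
16,4
16,3,1
15,5
15,4,1
15,3,2
14,6
14,5,1
…and 22 more, for 34 total.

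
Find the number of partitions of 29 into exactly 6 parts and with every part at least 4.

7

Listing the qualifying partitions of 29:
9 + 4 + 4 + 4 + 4 + 4
8 + 5 + 4 + 4 + 4 + 4
7 + 6 + 4 + 4 + 4 + 4
7 + 5 + 5 + 4 + 4 + 4
6 + 6 + 5 + 4 + 4 + 4
6 + 5 + 5 + 5 + 4 + 4
5 + 5 + 5 + 5 + 5 + 4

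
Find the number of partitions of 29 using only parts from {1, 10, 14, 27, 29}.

8

Listing the qualifying partitions of 29:
29
27,1,1
14,14,1
14,10,1,1,1,1,1
14,1,1,1,1,1,1,1,1,1,1,1,1,1,1,1
10,10,1,1,1,1,1,1,1,1,1
10,1,1,1,1,1,1,1,1,1,1,1,1,1,1,1,1,1,1,1
1,1,1,1,1,1,1,1,1,1,1,1,1,1,1,1,1,1,1,1,1,1,1,1,1,1,1,1,1
That's 8 in total.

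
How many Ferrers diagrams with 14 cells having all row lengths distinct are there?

22

They are:
14
13, 1
12, 2
11, 3
11, 2, 1
10, 4
10, 3, 1
9, 5
9, 4, 1
9, 3, 2
8, 6
8, 5, 1
8, 4, 2
8, 3, 2, 1
7, 6, 1
7, 5, 2
7, 4, 3
7, 4, 2, 1
6, 5, 3
6, 5, 2, 1
6, 4, 3, 1
5, 4, 3, 2
That's 22 in total.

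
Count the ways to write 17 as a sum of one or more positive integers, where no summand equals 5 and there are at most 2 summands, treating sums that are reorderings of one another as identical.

8

Enumerating:
17
1+16
2+15
3+14
4+13
6+11
7+10
8+9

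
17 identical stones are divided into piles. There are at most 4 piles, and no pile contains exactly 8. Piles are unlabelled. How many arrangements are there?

A partial list (first 12 by largest part):
17
16 + 1
15 + 2
15 + 1 + 1
14 + 3
14 + 2 + 1
14 + 1 + 1 + 1
13 + 4
13 + 3 + 1
13 + 2 + 2
13 + 2 + 1 + 1
12 + 5
…and 48 more, for 60 total.

60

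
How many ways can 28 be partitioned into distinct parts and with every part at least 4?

There are too many to list fully; the first 12 (by largest part) are:
28
24+4
23+5
22+6
21+7
20+8
19+9
19+5+4
18+10
18+6+4
17+11
17+7+4
…and 29 more, for 41 total.

41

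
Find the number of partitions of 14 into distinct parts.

22

They are:
14
13, 1
12, 2
11, 3
11, 2, 1
10, 4
10, 3, 1
9, 5
9, 4, 1
9, 3, 2
8, 6
8, 5, 1
8, 4, 2
8, 3, 2, 1
7, 6, 1
7, 5, 2
7, 4, 3
7, 4, 2, 1
6, 5, 3
6, 5, 2, 1
6, 4, 3, 1
5, 4, 3, 2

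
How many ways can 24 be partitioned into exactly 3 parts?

48

A partial list (first 12 by largest part):
1, 1, 22
1, 2, 21
1, 3, 20
2, 2, 20
1, 4, 19
2, 3, 19
1, 5, 18
2, 4, 18
3, 3, 18
1, 6, 17
2, 5, 17
3, 4, 17
…and 36 more, for 48 total.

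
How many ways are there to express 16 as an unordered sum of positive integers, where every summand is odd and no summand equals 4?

32

There are too many to list fully; the first 12 (by largest part) are:
15+1
13+3
13+1+1+1
11+5
11+3+1+1
11+1+1+1+1+1
9+7
9+5+1+1
9+3+3+1
9+3+1+1+1+1
9+1+1+1+1+1+1+1
7+7+1+1
…and 20 more, for 32 total.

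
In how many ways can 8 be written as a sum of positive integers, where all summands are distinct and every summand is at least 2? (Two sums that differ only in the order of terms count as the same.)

They are:
8
2+6
3+5
That's 3 in total.

3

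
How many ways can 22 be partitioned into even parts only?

56

A partial list (first 12 by largest part):
22
20,2
18,4
18,2,2
16,6
16,4,2
16,2,2,2
14,8
14,6,2
14,4,4
14,4,2,2
14,2,2,2,2
…and 44 more, for 56 total.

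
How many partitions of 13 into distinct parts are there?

18

Listing the qualifying partitions of 13:
13
12,1
11,2
10,3
10,2,1
9,4
9,3,1
8,5
8,4,1
8,3,2
7,6
7,5,1
7,4,2
7,3,2,1
6,5,2
6,4,3
6,4,2,1
5,4,3,1
That's 18 in total.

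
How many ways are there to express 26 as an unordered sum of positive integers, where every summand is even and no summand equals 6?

There are too many to list fully; the first 12 (by largest part) are:
26
24+2
22+4
22+2+2
20+4+2
20+2+2+2
18+8
18+4+4
18+4+2+2
18+2+2+2+2
16+10
16+8+2
…and 47 more, for 59 total.

59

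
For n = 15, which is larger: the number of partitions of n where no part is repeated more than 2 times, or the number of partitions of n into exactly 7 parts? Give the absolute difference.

49

Partitions of 15 where no part is repeated more than 2 times: 70.
Partitions of 15 into exactly 7 parts: 21.
|70 − 21| = 49.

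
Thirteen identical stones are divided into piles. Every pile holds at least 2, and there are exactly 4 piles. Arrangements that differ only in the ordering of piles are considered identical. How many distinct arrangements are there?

6

The partitions of 13 that satisfy the conditions:
2 + 2 + 2 + 7
2 + 2 + 3 + 6
2 + 2 + 4 + 5
2 + 3 + 3 + 5
2 + 3 + 4 + 4
3 + 3 + 3 + 4
That's 6 in total.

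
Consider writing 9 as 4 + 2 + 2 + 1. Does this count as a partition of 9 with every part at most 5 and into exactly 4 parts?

Yes

The parts sum to 9, and the condition 'no summand exceeds 5' holds; the condition 'there are exactly 4 summands' holds.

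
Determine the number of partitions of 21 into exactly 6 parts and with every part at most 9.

81

Enumerating by decreasing first part gives 81 partitions in all.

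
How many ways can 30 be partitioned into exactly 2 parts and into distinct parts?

14

Enumerating:
29 + 1
28 + 2
27 + 3
26 + 4
25 + 5
24 + 6
23 + 7
22 + 8
21 + 9
20 + 10
19 + 11
18 + 12
17 + 13
16 + 14
Counting gives 14.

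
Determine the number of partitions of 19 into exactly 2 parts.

9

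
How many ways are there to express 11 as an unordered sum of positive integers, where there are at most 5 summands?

37

There are too many to list fully; the first 12 (by largest part) are:
11
10, 1
9, 2
9, 1, 1
8, 3
8, 2, 1
8, 1, 1, 1
7, 4
7, 3, 1
7, 2, 2
7, 2, 1, 1
7, 1, 1, 1, 1
…and 25 more, for 37 total.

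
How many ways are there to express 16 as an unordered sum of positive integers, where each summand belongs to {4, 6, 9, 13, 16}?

3

They are:
16
6, 6, 4
4, 4, 4, 4
That's 3 in total.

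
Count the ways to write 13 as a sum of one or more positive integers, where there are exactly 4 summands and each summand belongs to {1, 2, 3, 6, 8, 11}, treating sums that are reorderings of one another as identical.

4

Listing the qualifying partitions of 13:
8+3+1+1
8+2+2+1
6+3+3+1
6+3+2+2
Counting gives 4.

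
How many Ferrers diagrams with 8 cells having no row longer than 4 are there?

15

Listing the qualifying partitions of 8:
4+4
4+3+1
4+2+2
4+2+1+1
4+1+1+1+1
3+3+2
3+3+1+1
3+2+2+1
3+2+1+1+1
3+1+1+1+1+1
2+2+2+2
2+2+2+1+1
2+2+1+1+1+1
2+1+1+1+1+1+1
1+1+1+1+1+1+1+1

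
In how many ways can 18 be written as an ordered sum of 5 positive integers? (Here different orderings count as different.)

Place 4 bars in the 17 internal gaps of a row of 18 dots: C(17,4) = 2380.

2380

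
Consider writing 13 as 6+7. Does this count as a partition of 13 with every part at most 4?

The parts sum to 13, and the condition 'no summand exceeds 4' is violated.

No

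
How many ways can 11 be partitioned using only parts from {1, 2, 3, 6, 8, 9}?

There are too many to list fully; the first 12 (by largest part) are:
9,2
9,1,1
8,3
8,2,1
8,1,1,1
6,3,2
6,3,1,1
6,2,2,1
6,2,1,1,1
6,1,1,1,1,1
3,3,3,2
3,3,3,1,1
…and 14 more, for 26 total.

26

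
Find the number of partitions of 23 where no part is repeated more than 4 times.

769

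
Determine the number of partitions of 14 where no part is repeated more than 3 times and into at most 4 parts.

47

A partial list (first 12 by largest part):
14
13+1
12+2
12+1+1
11+3
11+2+1
11+1+1+1
10+4
10+3+1
10+2+2
10+2+1+1
9+5
…and 35 more, for 47 total.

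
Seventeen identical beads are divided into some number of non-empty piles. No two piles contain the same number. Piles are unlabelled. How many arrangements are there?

38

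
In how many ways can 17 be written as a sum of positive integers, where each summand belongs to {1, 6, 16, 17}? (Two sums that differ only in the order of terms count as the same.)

Listing the qualifying partitions of 17:
17
16,1
6,6,1,1,1,1,1
6,1,1,1,1,1,1,1,1,1,1,1
1,1,1,1,1,1,1,1,1,1,1,1,1,1,1,1,1

5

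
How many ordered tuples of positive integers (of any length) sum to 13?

4096

There are 12 gaps and each independently is a cut or not, giving 2^12 = 4096.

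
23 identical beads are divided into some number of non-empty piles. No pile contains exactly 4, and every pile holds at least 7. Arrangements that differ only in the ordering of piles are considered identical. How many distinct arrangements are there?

8

The partitions of 23 that satisfy the conditions:
23
16 + 7
15 + 8
14 + 9
13 + 10
12 + 11
9 + 7 + 7
8 + 8 + 7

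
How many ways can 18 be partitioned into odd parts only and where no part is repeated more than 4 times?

26

A partial list (first 12 by largest part):
17+1
15+3
15+1+1+1
13+5
13+3+1+1
11+7
11+5+1+1
11+3+3+1
11+3+1+1+1+1
9+9
9+7+1+1
9+5+3+1
…and 14 more, for 26 total.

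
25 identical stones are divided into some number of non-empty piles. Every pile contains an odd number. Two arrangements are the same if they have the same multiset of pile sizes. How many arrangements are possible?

Enumerating by decreasing first part gives 142 partitions in all.

142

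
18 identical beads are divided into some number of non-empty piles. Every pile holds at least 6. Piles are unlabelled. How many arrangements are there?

The partitions of 18 that satisfy the conditions:
18
12 + 6
11 + 7
10 + 8
9 + 9
6 + 6 + 6
Counting gives 6.

6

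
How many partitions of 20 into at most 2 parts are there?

11

Listing the qualifying partitions of 20:
20
19, 1
18, 2
17, 3
16, 4
15, 5
14, 6
13, 7
12, 8
11, 9
10, 10
That's 11 in total.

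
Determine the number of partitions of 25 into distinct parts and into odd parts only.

The partitions of 25 that satisfy the conditions:
25
21, 3, 1
19, 5, 1
17, 7, 1
17, 5, 3
15, 9, 1
15, 7, 3
13, 11, 1
13, 9, 3
13, 7, 5
11, 9, 5
9, 7, 5, 3, 1
That's 12 in total.

12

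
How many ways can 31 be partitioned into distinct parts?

Systematic enumeration (by largest part, then next-largest, …) yields 340.

340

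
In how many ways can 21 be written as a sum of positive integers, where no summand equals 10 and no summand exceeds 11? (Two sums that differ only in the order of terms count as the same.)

Direct enumeration gives 639 partitions.

639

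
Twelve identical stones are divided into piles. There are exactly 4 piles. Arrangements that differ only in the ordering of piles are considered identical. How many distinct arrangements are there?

They are:
9, 1, 1, 1
8, 2, 1, 1
7, 3, 1, 1
7, 2, 2, 1
6, 4, 1, 1
6, 3, 2, 1
6, 2, 2, 2
5, 5, 1, 1
5, 4, 2, 1
5, 3, 3, 1
5, 3, 2, 2
4, 4, 3, 1
4, 4, 2, 2
4, 3, 3, 2
3, 3, 3, 3

15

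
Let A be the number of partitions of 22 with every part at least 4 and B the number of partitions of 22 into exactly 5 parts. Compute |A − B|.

85

Partitions of 22 with every part at least 4: 34.
Partitions of 22 into exactly 5 parts: 119.
|34 − 119| = 85.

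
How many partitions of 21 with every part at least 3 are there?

60

There are too many to list fully; the first 12 (by largest part) are:
21
3,18
4,17
5,16
6,15
3,3,15
7,14
3,4,14
8,13
3,5,13
4,4,13
9,12
…and 48 more, for 60 total.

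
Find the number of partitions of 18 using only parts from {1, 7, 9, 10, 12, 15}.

10

Enumerating:
1, 1, 1, 15
1, 1, 1, 1, 1, 1, 12
1, 7, 10
1, 1, 1, 1, 1, 1, 1, 1, 10
9, 9
1, 1, 7, 9
1, 1, 1, 1, 1, 1, 1, 1, 1, 9
1, 1, 1, 1, 7, 7
1, 1, 1, 1, 1, 1, 1, 1, 1, 1, 1, 7
1, 1, 1, 1, 1, 1, 1, 1, 1, 1, 1, 1, 1, 1, 1, 1, 1, 1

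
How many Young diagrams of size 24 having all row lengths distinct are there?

122

Counting exhaustively, 122 partitions satisfy the conditions.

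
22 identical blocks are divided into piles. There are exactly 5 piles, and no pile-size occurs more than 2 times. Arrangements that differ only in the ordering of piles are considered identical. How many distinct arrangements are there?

A full systematic count gives 86.

86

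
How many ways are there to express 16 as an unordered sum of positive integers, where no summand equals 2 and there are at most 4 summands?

40

There are too many to list fully; the first 12 (by largest part) are:
16
1 + 15
1 + 1 + 14
3 + 13
1 + 1 + 1 + 13
4 + 12
1 + 3 + 12
5 + 11
1 + 4 + 11
1 + 1 + 3 + 11
6 + 10
1 + 5 + 10
…and 28 more, for 40 total.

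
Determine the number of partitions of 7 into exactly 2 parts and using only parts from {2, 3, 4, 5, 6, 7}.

Listing the qualifying partitions of 7:
5 + 2
4 + 3
That's 2 in total.

2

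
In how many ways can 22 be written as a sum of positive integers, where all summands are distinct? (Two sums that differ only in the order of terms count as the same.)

89

Direct enumeration gives 89 partitions.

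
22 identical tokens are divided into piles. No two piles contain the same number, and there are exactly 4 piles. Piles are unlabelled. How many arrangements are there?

There are too many to list fully; the first 12 (by largest part) are:
1+2+3+16
1+2+4+15
1+2+5+14
1+3+4+14
1+2+6+13
1+3+5+13
2+3+4+13
1+2+7+12
1+3+6+12
1+4+5+12
2+3+5+12
1+2+8+11
…and 22 more, for 34 total.

34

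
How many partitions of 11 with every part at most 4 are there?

27

There are too many to list fully; the first 12 (by largest part) are:
4 + 4 + 3
4 + 4 + 2 + 1
4 + 4 + 1 + 1 + 1
4 + 3 + 3 + 1
4 + 3 + 2 + 2
4 + 3 + 2 + 1 + 1
4 + 3 + 1 + 1 + 1 + 1
4 + 2 + 2 + 2 + 1
4 + 2 + 2 + 1 + 1 + 1
4 + 2 + 1 + 1 + 1 + 1 + 1
4 + 1 + 1 + 1 + 1 + 1 + 1 + 1
3 + 3 + 3 + 2
…and 15 more, for 27 total.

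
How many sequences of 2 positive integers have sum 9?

Place 1 bars in the 8 internal gaps of a row of 9 dots: C(8,1) = 8.

8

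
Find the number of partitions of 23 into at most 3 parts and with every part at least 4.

Listing the qualifying partitions of 23:
23
4,19
5,18
6,17
7,16
8,15
4,4,15
9,14
4,5,14
10,13
4,6,13
5,5,13
11,12
4,7,12
5,6,12
4,8,11
5,7,11
6,6,11
4,9,10
5,8,10
6,7,10
5,9,9
6,8,9
7,7,9
7,8,8
That's 25 in total.

25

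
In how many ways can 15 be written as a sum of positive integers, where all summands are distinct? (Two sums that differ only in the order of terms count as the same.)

There are too many to list fully; the first 12 (by largest part) are:
15
14+1
13+2
12+3
12+2+1
11+4
11+3+1
10+5
10+4+1
10+3+2
9+6
9+5+1
…and 15 more, for 27 total.

27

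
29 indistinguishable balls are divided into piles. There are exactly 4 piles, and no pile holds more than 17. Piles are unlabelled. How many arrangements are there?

144

Direct enumeration gives 144 partitions.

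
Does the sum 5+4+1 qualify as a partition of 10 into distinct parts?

Yes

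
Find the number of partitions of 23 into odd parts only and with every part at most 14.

Systematic enumeration (by largest part, then next-largest, …) yields 90.

90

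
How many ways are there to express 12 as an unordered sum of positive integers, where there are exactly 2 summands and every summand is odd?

Enumerating:
1+11
3+9
5+7
Counting gives 3.

3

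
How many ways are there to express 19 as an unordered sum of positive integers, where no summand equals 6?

Systematic enumeration (by largest part, then next-largest, …) yields 389.

389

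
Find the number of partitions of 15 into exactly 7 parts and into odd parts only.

Listing the qualifying partitions of 15:
9, 1, 1, 1, 1, 1, 1
7, 3, 1, 1, 1, 1, 1
5, 5, 1, 1, 1, 1, 1
5, 3, 3, 1, 1, 1, 1
3, 3, 3, 3, 1, 1, 1
That's 5 in total.

5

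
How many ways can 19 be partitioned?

490

Systematic enumeration (by largest part, then next-largest, …) yields 490.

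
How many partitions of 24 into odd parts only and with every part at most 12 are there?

91

Systematic enumeration (by largest part, then next-largest, …) yields 91.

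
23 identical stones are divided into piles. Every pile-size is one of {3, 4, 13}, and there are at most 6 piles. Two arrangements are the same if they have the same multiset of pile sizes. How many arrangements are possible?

2

The partitions of 23 that satisfy the conditions:
3+3+4+13
3+4+4+4+4+4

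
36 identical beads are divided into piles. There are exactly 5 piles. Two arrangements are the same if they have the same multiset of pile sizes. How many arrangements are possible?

748

A full systematic count gives 748.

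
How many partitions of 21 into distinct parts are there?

Counting exhaustively, 76 partitions satisfy the conditions.

76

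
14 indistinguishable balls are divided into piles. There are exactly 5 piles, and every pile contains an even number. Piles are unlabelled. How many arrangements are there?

Listing the qualifying partitions of 14:
6,2,2,2,2
4,4,2,2,2

2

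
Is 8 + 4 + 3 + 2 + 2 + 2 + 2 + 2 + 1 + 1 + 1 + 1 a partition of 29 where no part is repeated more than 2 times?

The parts sum to 29, and the condition 'no summand is used more than 2 times' is violated.

No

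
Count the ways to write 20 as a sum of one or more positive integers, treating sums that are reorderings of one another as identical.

627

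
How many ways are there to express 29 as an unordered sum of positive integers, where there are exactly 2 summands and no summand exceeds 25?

They are:
4 + 25
5 + 24
6 + 23
7 + 22
8 + 21
9 + 20
10 + 19
11 + 18
12 + 17
13 + 16
14 + 15
Counting gives 11.

11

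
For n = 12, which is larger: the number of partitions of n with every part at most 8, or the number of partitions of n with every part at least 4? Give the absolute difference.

65

Partitions of 12 with every part at most 8: 70.
Partitions of 12 with every part at least 4: 5.
|70 − 5| = 65.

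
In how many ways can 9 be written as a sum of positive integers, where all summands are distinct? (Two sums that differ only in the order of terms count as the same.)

8

They are:
9
8+1
7+2
6+3
6+2+1
5+4
5+3+1
4+3+2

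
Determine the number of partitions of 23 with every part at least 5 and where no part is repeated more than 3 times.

Listing the qualifying partitions of 23:
23
18+5
17+6
16+7
15+8
14+9
13+10
13+5+5
12+11
12+6+5
11+7+5
11+6+6
10+8+5
10+7+6
9+9+5
9+8+6
9+7+7
8+8+7
8+5+5+5
7+6+5+5
6+6+6+5
That's 21 in total.

21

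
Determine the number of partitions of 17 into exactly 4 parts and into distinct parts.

11

Listing the qualifying partitions of 17:
1+2+3+11
1+2+4+10
1+2+5+9
1+3+4+9
1+2+6+8
1+3+5+8
2+3+4+8
1+3+6+7
1+4+5+7
2+3+5+7
2+4+5+6
That's 11 in total.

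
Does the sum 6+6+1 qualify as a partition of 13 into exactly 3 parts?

The parts sum to 13, and the condition 'there are exactly 3 summands' holds.

Yes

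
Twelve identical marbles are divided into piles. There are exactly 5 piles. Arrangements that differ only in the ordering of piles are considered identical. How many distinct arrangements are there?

The partitions of 12 that satisfy the conditions:
1 + 1 + 1 + 1 + 8
1 + 1 + 1 + 2 + 7
1 + 1 + 1 + 3 + 6
1 + 1 + 2 + 2 + 6
1 + 1 + 1 + 4 + 5
1 + 1 + 2 + 3 + 5
1 + 2 + 2 + 2 + 5
1 + 1 + 2 + 4 + 4
1 + 1 + 3 + 3 + 4
1 + 2 + 2 + 3 + 4
2 + 2 + 2 + 2 + 4
1 + 2 + 3 + 3 + 3
2 + 2 + 2 + 3 + 3
That's 13 in total.

13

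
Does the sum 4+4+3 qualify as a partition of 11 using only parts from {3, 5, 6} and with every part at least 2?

No

The parts sum to 11, and the condition 'each summand belongs to {3, 5, 6}' is violated.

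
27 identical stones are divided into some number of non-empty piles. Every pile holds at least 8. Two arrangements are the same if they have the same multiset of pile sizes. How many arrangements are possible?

The partitions of 27 that satisfy the conditions:
27
8, 19
9, 18
10, 17
11, 16
12, 15
13, 14
8, 8, 11
8, 9, 10
9, 9, 9
That's 10 in total.

10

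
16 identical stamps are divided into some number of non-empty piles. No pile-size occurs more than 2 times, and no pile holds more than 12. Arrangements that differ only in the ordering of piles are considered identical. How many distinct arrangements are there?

83

Enumerating by decreasing first part gives 83 partitions in all.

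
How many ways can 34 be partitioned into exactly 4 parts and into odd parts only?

54

There are too many to list fully; the first 12 (by largest part) are:
31,1,1,1
29,3,1,1
27,5,1,1
27,3,3,1
25,7,1,1
25,5,3,1
25,3,3,3
23,9,1,1
23,7,3,1
23,5,5,1
23,5,3,3
21,11,1,1
…and 42 more, for 54 total.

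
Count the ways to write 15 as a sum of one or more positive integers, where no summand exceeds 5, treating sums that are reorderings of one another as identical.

There are 84 such partitions.

84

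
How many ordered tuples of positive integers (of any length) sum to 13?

4096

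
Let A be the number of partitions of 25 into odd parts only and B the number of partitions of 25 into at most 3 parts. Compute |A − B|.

Partitions of 25 into odd parts only: 142.
Partitions of 25 into at most 3 parts: 65.
|142 − 65| = 77.

77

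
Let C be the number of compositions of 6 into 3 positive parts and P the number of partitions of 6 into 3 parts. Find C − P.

7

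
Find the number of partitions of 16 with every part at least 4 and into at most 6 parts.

11

The partitions of 16 that satisfy the conditions:
16
4+12
5+11
6+10
7+9
8+8
4+4+8
4+5+7
4+6+6
5+5+6
4+4+4+4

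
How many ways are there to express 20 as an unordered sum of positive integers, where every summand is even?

A partial list (first 12 by largest part):
20
18, 2
16, 4
16, 2, 2
14, 6
14, 4, 2
14, 2, 2, 2
12, 8
12, 6, 2
12, 4, 4
12, 4, 2, 2
12, 2, 2, 2, 2
…and 30 more, for 42 total.

42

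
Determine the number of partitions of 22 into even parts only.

There are too many to list fully; the first 12 (by largest part) are:
22
20, 2
18, 4
18, 2, 2
16, 6
16, 4, 2
16, 2, 2, 2
14, 8
14, 6, 2
14, 4, 4
14, 4, 2, 2
14, 2, 2, 2, 2
…and 44 more, for 56 total.

56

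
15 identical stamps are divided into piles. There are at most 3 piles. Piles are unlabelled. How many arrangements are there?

27

A partial list (first 12 by largest part):
15
1+14
2+13
1+1+13
3+12
1+2+12
4+11
1+3+11
2+2+11
5+10
1+4+10
2+3+10
…and 15 more, for 27 total.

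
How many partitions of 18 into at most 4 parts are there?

There are 84 such partitions.

84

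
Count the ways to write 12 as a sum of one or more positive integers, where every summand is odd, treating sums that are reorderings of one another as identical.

Enumerating:
11,1
9,3
9,1,1,1
7,5
7,3,1,1
7,1,1,1,1,1
5,5,1,1
5,3,3,1
5,3,1,1,1,1
5,1,1,1,1,1,1,1
3,3,3,3
3,3,3,1,1,1
3,3,1,1,1,1,1,1
3,1,1,1,1,1,1,1,1,1
1,1,1,1,1,1,1,1,1,1,1,1

15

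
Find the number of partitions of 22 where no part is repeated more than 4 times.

628

Systematic enumeration (by largest part, then next-largest, …) yields 628.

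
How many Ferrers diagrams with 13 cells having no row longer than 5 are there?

There are too many to list fully; the first 12 (by largest part) are:
3 + 5 + 5
1 + 2 + 5 + 5
1 + 1 + 1 + 5 + 5
4 + 4 + 5
1 + 3 + 4 + 5
2 + 2 + 4 + 5
1 + 1 + 2 + 4 + 5
1 + 1 + 1 + 1 + 4 + 5
2 + 3 + 3 + 5
1 + 1 + 3 + 3 + 5
1 + 2 + 2 + 3 + 5
1 + 1 + 1 + 2 + 3 + 5
…and 45 more, for 57 total.

57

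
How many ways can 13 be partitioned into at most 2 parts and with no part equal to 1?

6

Enumerating:
13
11+2
10+3
9+4
8+5
7+6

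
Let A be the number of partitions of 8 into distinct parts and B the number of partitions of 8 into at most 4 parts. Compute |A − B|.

Partitions of 8 into distinct parts: 6.
Partitions of 8 into at most 4 parts: 15.
|6 − 15| = 9.

9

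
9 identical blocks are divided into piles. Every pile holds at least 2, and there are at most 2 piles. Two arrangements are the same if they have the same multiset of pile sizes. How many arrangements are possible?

4

Enumerating:
9
7 + 2
6 + 3
5 + 4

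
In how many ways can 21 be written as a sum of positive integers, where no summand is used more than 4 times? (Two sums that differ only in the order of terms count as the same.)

Counting exhaustively, 505 partitions satisfy the conditions.

505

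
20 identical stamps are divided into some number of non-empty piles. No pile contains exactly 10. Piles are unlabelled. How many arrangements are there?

585

There are 585 such partitions.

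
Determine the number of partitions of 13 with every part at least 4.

5

The partitions of 13 that satisfy the conditions:
13
9 + 4
8 + 5
7 + 6
5 + 4 + 4
That's 5 in total.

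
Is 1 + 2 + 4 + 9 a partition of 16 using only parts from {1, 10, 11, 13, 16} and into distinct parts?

The parts sum to 16, and the condition 'each summand belongs to {1, 10, 11, 13, 16}' is violated.

No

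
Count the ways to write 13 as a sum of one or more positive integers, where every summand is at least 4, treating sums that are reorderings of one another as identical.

The partitions of 13 that satisfy the conditions:
13
4+9
5+8
6+7
4+4+5

5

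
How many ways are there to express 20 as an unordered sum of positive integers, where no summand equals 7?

526

A full systematic count gives 526.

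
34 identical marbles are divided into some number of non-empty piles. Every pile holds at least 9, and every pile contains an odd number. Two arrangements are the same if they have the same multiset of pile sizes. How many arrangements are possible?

They are:
25+9
23+11
21+13
19+15
17+17

5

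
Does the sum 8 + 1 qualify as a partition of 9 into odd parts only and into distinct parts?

No

The parts sum to 9, and the condition 'every summand is odd' is violated.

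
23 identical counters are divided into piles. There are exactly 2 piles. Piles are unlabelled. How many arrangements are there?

Listing the qualifying partitions of 23:
22+1
21+2
20+3
19+4
18+5
17+6
16+7
15+8
14+9
13+10
12+11
Counting gives 11.

11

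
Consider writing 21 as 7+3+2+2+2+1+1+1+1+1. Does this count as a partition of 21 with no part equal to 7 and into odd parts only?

No

The parts sum to 21, and the condition 'no summand equals 7' is violated.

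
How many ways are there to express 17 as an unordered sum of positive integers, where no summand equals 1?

66

There are too many to list fully; the first 12 (by largest part) are:
17
15, 2
14, 3
13, 4
13, 2, 2
12, 5
12, 3, 2
11, 6
11, 4, 2
11, 3, 3
11, 2, 2, 2
10, 7
…and 54 more, for 66 total.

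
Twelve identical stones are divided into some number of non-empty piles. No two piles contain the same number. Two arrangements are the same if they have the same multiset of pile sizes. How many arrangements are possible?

15

Listing the qualifying partitions of 12:
12
11,1
10,2
9,3
9,2,1
8,4
8,3,1
7,5
7,4,1
7,3,2
6,5,1
6,4,2
6,3,2,1
5,4,3
5,4,2,1
Counting gives 15.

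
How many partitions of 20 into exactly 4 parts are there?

64

A partial list (first 12 by largest part):
17+1+1+1
16+2+1+1
15+3+1+1
15+2+2+1
14+4+1+1
14+3+2+1
14+2+2+2
13+5+1+1
13+4+2+1
13+3+3+1
13+3+2+2
12+6+1+1
…and 52 more, for 64 total.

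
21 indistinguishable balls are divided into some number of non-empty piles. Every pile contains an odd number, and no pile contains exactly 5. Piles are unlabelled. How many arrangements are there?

A partial list (first 12 by largest part):
21
19+1+1
17+3+1
17+1+1+1+1
15+3+3
15+3+1+1+1
15+1+1+1+1+1+1
13+7+1
13+3+3+1+1
13+3+1+1+1+1+1
13+1+1+1+1+1+1+1+1
11+9+1
…and 32 more, for 44 total.

44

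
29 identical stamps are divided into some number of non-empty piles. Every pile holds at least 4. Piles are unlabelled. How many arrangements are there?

A full systematic count gives 115.

115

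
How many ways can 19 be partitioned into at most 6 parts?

235

Systematic enumeration (by largest part, then next-largest, …) yields 235.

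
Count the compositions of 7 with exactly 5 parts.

15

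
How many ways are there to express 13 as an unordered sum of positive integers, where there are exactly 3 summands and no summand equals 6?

They are:
11,1,1
10,2,1
9,3,1
9,2,2
8,4,1
8,3,2
7,5,1
7,4,2
7,3,3
5,5,3
5,4,4
That's 11 in total.

11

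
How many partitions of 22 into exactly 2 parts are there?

11

Enumerating:
21,1
20,2
19,3
18,4
17,5
16,6
15,7
14,8
13,9
12,10
11,11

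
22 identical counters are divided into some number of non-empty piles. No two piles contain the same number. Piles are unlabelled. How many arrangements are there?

89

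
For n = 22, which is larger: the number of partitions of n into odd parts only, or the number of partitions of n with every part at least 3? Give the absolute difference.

16

Partitions of 22 into odd parts only: 89.
Partitions of 22 with every part at least 3: 73.
|89 − 73| = 16.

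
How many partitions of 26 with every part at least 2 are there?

478

Counting exhaustively, 478 partitions satisfy the conditions.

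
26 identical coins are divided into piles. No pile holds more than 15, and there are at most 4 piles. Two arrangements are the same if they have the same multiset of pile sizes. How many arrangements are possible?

139

A full systematic count gives 139.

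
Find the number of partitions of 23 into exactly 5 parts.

Systematic enumeration (by largest part, then next-largest, …) yields 141.

141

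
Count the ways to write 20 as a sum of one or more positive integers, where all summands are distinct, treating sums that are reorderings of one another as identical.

A partial list (first 12 by largest part):
20
19+1
18+2
17+3
17+2+1
16+4
16+3+1
15+5
15+4+1
15+3+2
14+6
14+5+1
…and 52 more, for 64 total.

64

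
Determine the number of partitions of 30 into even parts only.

There are 176 such partitions.

176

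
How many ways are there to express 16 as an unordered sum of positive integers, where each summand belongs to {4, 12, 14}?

Listing the qualifying partitions of 16:
12+4
4+4+4+4

2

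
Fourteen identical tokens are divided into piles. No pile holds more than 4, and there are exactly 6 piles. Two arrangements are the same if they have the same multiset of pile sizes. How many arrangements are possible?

Listing the qualifying partitions of 14:
4, 4, 3, 1, 1, 1
4, 4, 2, 2, 1, 1
4, 3, 3, 2, 1, 1
4, 3, 2, 2, 2, 1
4, 2, 2, 2, 2, 2
3, 3, 3, 3, 1, 1
3, 3, 3, 2, 2, 1
3, 3, 2, 2, 2, 2

8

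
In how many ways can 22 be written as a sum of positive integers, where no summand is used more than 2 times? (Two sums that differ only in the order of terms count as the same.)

297

A full systematic count gives 297.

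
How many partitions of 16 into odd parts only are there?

32

A partial list (first 12 by largest part):
15, 1
13, 3
13, 1, 1, 1
11, 5
11, 3, 1, 1
11, 1, 1, 1, 1, 1
9, 7
9, 5, 1, 1
9, 3, 3, 1
9, 3, 1, 1, 1, 1
9, 1, 1, 1, 1, 1, 1, 1
7, 7, 1, 1
…and 20 more, for 32 total.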